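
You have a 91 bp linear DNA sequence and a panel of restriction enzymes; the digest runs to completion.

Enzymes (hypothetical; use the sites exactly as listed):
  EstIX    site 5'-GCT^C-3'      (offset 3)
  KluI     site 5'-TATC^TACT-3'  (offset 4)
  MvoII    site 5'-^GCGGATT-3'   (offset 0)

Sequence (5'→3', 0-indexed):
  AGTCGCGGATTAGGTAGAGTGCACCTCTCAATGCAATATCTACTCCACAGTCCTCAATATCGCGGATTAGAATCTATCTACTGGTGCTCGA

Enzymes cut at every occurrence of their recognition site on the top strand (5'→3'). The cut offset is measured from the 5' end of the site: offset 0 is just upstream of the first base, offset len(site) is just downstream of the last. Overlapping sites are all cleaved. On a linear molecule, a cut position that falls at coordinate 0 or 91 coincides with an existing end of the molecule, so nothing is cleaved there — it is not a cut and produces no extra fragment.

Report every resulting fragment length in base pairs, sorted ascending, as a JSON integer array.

[3,4,10,17,21,36]

Scan for sites:
  EstIX GCTC/3: at [85] ⇒ [88]
  KluI TATCTACT/4: at [36, 74] ⇒ [40, 78]
  MvoII GCGGATT/0: at [4, 61] ⇒ [4, 61]

All cut coordinates (distinct, sorted): [4, 40, 61, 78, 88]

Fragments:
  [0,4): 4 bp
  [4,40): 36 bp
  [40,61): 21 bp
  [61,78): 17 bp
  [78,88): 10 bp
  [88,91): 3 bp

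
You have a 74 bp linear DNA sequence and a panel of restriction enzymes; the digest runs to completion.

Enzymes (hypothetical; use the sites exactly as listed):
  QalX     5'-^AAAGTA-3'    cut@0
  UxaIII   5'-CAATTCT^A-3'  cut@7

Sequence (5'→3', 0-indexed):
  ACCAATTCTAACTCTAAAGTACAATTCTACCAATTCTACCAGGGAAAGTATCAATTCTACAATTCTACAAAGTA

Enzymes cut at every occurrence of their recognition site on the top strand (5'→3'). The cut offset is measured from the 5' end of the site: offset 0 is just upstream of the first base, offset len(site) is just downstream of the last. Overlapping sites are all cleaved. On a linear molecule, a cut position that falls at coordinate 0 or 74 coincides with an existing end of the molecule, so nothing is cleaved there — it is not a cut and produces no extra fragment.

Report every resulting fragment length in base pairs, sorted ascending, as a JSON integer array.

Scan for sites:
  QalX (AAAGTA, off=0): starts [15, 44, 68] → cuts [15, 44, 68]
  UxaIII (CAATTCTA, off=7): starts [2, 21, 30, 51, 59] → cuts [9, 28, 37, 58, 66]

Pooled cuts: [9, 15, 28, 37, 44, 58, 66, 68]

Fragments:
  [0,9): 9 bp
  [9,15): 6 bp
  [15,28): 13 bp
  [28,37): 9 bp
  [37,44): 7 bp
  [44,58): 14 bp
  [58,66): 8 bp
  [66,68): 2 bp
  [68,74): 6 bp

[2,6,6,7,8,9,9,13,14]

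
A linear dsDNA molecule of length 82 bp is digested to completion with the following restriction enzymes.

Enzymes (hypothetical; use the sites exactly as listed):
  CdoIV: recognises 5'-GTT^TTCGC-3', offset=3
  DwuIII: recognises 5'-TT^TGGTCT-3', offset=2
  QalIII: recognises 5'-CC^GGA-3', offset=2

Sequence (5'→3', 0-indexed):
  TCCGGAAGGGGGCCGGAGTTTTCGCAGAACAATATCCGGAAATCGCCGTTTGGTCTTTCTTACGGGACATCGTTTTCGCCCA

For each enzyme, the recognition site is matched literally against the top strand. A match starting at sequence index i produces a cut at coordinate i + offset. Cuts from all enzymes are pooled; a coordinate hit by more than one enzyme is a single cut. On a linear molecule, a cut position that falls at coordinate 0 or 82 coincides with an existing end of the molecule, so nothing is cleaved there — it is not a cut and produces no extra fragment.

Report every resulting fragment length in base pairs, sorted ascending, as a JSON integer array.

[3,6,8,11,13,17,24]

Scan for sites:
  CdoIV GTTTTCGC/3: at [17, 71] ⇒ [20, 74]
  DwuIII TTTGGTCT/2: at [48] ⇒ [50]
  QalIII CCGGA/2: at [1, 12, 35] ⇒ [3, 14, 37]

Pooled cuts: [3, 14, 20, 37, 50, 74]

Fragments:
  [0,3): 3 bp
  [3,14): 11 bp
  [14,20): 6 bp
  [20,37): 17 bp
  [37,50): 13 bp
  [50,74): 24 bp
  [74,82): 8 bp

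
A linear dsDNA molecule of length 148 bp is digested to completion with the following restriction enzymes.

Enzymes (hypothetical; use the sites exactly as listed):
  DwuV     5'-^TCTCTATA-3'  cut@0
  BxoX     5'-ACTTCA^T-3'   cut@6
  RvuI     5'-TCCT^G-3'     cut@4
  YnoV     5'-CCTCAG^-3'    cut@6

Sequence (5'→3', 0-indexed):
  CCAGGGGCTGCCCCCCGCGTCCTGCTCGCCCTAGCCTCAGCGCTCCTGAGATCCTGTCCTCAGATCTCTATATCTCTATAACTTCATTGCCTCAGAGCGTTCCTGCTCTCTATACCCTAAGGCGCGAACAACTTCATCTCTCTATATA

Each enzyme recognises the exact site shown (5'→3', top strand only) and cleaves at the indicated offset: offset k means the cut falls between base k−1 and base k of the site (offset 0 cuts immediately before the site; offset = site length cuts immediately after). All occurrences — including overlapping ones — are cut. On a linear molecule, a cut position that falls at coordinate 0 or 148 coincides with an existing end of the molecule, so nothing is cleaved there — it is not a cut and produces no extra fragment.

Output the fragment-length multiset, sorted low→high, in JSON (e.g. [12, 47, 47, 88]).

[1,2,2,7,8,8,8,9,9,10,14,17,23,30]

Per-enzyme occurrences:
  DwuV (TCTCTATA, off=0): starts [64, 72, 106, 138] → cuts [64, 72, 106, 138]
  BxoX (ACTTCAT, off=6): starts [80, 130] → cuts [86, 136]
  RvuI (TCCTG, off=4): starts [19, 43, 51, 100] → cuts [23, 47, 55, 104]
  YnoV (CCTCAG, off=6): starts [34, 57, 89] → cuts [40, 63, 95]

Pooled cuts: [23, 40, 47, 55, 63, 64, 72, 86, 95, 104, 106, 136, 138]

Fragments:
  [0,23): 23 bp
  [23,40): 17 bp
  [40,47): 7 bp
  [47,55): 8 bp
  [55,63): 8 bp
  [63,64): 1 bp
  [64,72): 8 bp
  [72,86): 14 bp
  [86,95): 9 bp
  [95,104): 9 bp
  [104,106): 2 bp
  [106,136): 30 bp
  [136,138): 2 bp
  [138,148): 10 bp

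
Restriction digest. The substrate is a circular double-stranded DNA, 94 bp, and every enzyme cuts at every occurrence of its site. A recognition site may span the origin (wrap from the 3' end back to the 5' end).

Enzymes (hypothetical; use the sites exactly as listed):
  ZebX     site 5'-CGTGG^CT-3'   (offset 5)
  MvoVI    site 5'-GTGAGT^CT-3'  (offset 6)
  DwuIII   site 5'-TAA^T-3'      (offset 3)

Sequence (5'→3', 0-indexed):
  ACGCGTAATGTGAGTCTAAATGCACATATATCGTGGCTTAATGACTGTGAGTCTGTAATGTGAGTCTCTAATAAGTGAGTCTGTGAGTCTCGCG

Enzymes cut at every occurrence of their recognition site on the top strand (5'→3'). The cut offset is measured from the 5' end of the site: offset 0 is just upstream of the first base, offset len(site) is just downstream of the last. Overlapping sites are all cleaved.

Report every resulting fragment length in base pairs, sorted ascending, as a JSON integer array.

[5,6,6,7,7,8,9,11,14,21]

Scan for sites:
  ZebX CGTGGCT/5: at [31] ⇒ [36]
  MvoVI GTGAGTCT/6: at [9, 46, 59, 74, 82] ⇒ [15, 52, 65, 80, 88]
  DwuIII TAAT/3: at [5, 38, 55, 68] ⇒ [8, 41, 58, 71]

Pooled cuts: [8, 15, 36, 41, 52, 58, 65, 71, 80, 88]

Fragment lengths:
  8→15: 7 bp
  15→36: 21 bp
  36→41: 5 bp
  41→52: 11 bp
  52→58: 6 bp
  58→65: 7 bp
  65→71: 6 bp
  71→80: 9 bp
  80→88: 8 bp
  88→8 (wrap): 94-88+8 = 14 bp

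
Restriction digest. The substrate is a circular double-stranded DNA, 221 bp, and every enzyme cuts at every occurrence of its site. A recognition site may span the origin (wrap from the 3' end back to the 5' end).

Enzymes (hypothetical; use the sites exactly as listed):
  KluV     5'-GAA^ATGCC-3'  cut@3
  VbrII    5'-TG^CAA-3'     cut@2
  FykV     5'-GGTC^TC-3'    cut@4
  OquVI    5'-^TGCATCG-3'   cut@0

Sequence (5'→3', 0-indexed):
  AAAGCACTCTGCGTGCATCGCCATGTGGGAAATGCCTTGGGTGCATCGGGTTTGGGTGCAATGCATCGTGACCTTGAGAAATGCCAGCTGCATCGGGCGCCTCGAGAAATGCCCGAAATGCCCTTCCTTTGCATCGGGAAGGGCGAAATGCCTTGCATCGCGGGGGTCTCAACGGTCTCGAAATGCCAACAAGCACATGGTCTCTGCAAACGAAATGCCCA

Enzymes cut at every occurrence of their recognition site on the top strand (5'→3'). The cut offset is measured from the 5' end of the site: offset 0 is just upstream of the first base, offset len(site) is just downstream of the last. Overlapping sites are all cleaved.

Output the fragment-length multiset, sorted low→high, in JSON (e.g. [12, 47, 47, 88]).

Site scan:
  KluV GAAATGCC/3: at [28, 77, 105, 114, 144, 179, 211] ⇒ [31, 80, 108, 117, 147, 182, 214]
  VbrII TGCAA/2: at [56, 204] ⇒ [58, 206]
  FykV GGTCTC/4: at [164, 173, 198] ⇒ [168, 177, 202]
  OquVI TGCATCG/0: at [13, 41, 61, 88, 129, 153] ⇒ [13, 41, 61, 88, 129, 153]

Pooled cuts: [13, 31, 41, 58, 61, 80, 88, 108, 117, 129, 147, 153, 168, 177, 182, 202, 206, 214]

Fragment lengths:
  13→31: 18 bp
  31→41: 10 bp
  41→58: 17 bp
  58→61: 3 bp
  61→80: 19 bp
  80→88: 8 bp
  88→108: 20 bp
  108→117: 9 bp
  117→129: 12 bp
  129→147: 18 bp
  147→153: 6 bp
  153→168: 15 bp
  168→177: 9 bp
  177→182: 5 bp
  182→202: 20 bp
  202→206: 4 bp
  206→214: 8 bp
  214→13 (wrap): 221-214+13 = 20 bp

[3,4,5,6,8,8,9,9,10,12,15,17,18,18,19,20,20,20]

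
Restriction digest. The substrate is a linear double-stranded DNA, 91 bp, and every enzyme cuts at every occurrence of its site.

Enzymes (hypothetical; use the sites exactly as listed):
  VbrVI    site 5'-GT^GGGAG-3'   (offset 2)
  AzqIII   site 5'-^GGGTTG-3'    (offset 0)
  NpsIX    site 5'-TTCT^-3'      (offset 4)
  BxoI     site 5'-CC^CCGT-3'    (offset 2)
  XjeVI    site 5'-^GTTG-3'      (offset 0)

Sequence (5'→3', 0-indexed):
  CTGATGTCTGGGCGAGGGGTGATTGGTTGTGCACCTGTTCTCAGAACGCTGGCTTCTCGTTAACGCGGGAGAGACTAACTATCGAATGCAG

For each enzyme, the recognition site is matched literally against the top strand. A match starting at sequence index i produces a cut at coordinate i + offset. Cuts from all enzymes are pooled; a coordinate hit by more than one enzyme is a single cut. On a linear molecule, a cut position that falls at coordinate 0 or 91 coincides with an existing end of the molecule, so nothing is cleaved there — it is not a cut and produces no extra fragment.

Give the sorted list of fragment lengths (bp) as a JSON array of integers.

Site scan:
  VbrVI (GTGGGAG, off=2): no sites
  AzqIII (GGGTTG, off=0): no sites
  NpsIX TTCT/4: at [37, 53] ⇒ [41, 57]
  BxoI (CCCCGT, off=2): no sites
  XjeVI GTTG/0: at [25] ⇒ [25]

Pooled cuts: [25, 41, 57]

Fragments:
  [0,25): 25 bp
  [25,41): 16 bp
  [41,57): 16 bp
  [57,91): 34 bp

[16,16,25,34]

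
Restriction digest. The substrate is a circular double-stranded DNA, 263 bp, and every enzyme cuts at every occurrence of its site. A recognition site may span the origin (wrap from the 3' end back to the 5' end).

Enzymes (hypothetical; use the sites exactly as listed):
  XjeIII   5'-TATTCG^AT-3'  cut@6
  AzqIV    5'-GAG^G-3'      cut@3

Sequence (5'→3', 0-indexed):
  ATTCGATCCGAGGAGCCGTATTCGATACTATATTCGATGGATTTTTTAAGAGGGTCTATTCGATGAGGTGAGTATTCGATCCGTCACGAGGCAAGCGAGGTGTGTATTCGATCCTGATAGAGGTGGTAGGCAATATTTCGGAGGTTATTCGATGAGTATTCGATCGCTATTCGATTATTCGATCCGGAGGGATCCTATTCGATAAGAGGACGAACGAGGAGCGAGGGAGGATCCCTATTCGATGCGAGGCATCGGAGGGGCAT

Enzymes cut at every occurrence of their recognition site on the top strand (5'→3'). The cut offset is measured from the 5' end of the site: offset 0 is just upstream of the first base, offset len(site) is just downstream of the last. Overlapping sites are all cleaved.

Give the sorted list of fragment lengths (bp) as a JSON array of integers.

Site scan:
  XjeIII (TATTCGAT, off=6): starts [18, 30, 56, 72, 104, 145, 156, 167, 175, 195, 235, 262] → cuts [5, 24, 36, 62, 78, 110, 151, 162, 173, 181, 201, 241]
  AzqIV (GAGG, off=3): starts [9, 49, 64, 87, 96, 119, 140, 186, 205, 215, 222, 226, 245, 254] → cuts [12, 52, 67, 90, 99, 122, 143, 189, 208, 218, 225, 229, 248, 257]

All cut coordinates (distinct, sorted): [5, 12, 24, 36, 52, 62, 67, 78, 90, 99, 110, 122, 143, 151, 162, 173, 181, 189, 201, 208, 218, 225, 229, 241, 248, 257]

Fragment lengths:
  5→12: 7 bp
  12→24: 12 bp
  24→36: 12 bp
  36→52: 16 bp
  52→62: 10 bp
  62→67: 5 bp
  67→78: 11 bp
  78→90: 12 bp
  90→99: 9 bp
  99→110: 11 bp
  110→122: 12 bp
  122→143: 21 bp
  143→151: 8 bp
  151→162: 11 bp
  162→173: 11 bp
  173→181: 8 bp
  181→189: 8 bp
  189→201: 12 bp
  201→208: 7 bp
  208→218: 10 bp
  218→225: 7 bp
  225→229: 4 bp
  229→241: 12 bp
  241→248: 7 bp
  248→257: 9 bp
  257→5 (wrap): 263-257+5 = 11 bp

[4,5,7,7,7,7,8,8,8,9,9,10,10,11,11,11,11,11,12,12,12,12,12,12,16,21]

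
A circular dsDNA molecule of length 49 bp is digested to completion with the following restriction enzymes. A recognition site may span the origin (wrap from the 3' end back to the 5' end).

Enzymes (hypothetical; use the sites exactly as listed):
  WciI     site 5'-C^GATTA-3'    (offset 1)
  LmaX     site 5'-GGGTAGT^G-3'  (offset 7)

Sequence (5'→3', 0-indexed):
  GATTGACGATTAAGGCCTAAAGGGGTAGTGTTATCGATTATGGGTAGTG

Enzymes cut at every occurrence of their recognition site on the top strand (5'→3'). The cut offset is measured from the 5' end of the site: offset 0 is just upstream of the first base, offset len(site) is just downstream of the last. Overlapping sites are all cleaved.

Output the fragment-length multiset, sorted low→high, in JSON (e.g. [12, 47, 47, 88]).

[6,8,13,22]

Site scan:
  WciI CGATTA/1: at [6, 34] ⇒ [7, 35]
  LmaX GGGTAGTG/7: at [22, 41] ⇒ [29, 48]

All cut coordinates (distinct, sorted): [7, 29, 35, 48]

Fragments:
  7→29: 22 bp
  29→35: 6 bp
  35→48: 13 bp
  48→7 (wrap): 49-48+7 = 8 bp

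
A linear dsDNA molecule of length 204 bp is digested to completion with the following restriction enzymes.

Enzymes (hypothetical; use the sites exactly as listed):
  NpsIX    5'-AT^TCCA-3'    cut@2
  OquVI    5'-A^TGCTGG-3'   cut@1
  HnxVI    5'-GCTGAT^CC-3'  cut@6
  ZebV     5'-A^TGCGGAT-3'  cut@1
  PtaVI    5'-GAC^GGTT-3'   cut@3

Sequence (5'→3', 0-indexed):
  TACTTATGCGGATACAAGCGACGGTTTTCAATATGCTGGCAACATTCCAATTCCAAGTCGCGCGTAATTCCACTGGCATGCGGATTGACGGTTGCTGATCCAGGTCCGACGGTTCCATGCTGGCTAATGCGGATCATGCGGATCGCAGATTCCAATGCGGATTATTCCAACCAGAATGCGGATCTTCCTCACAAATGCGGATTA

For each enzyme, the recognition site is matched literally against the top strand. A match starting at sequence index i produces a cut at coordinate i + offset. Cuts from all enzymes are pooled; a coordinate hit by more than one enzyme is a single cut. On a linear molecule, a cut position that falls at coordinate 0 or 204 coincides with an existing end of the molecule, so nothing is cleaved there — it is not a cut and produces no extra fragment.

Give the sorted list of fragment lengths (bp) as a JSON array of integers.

Scan for sites:
  NpsIX ATTCCA/2: at [43, 49, 66, 148, 163] ⇒ [45, 51, 68, 150, 165]
  OquVI ATGCTGG/1: at [32, 116] ⇒ [33, 117]
  HnxVI GCTGATCC/6: at [93] ⇒ [99]
  ZebV ATGCGGAT/1: at [5, 77, 126, 135, 154, 175, 194] ⇒ [6, 78, 127, 136, 155, 176, 195]
  PtaVI GACGGTT/3: at [19, 86, 107] ⇒ [22, 89, 110]

Pooled cuts: [6, 22, 33, 45, 51, 68, 78, 89, 99, 110, 117, 127, 136, 150, 155, 165, 176, 195]

Fragment lengths:
  [0,6): 6 bp
  [6,22): 16 bp
  [22,33): 11 bp
  [33,45): 12 bp
  [45,51): 6 bp
  [51,68): 17 bp
  [68,78): 10 bp
  [78,89): 11 bp
  [89,99): 10 bp
  [99,110): 11 bp
  [110,117): 7 bp
  [117,127): 10 bp
  [127,136): 9 bp
  [136,150): 14 bp
  [150,155): 5 bp
  [155,165): 10 bp
  [165,176): 11 bp
  [176,195): 19 bp
  [195,204): 9 bp

[5,6,6,7,9,9,10,10,10,10,11,11,11,11,12,14,16,17,19]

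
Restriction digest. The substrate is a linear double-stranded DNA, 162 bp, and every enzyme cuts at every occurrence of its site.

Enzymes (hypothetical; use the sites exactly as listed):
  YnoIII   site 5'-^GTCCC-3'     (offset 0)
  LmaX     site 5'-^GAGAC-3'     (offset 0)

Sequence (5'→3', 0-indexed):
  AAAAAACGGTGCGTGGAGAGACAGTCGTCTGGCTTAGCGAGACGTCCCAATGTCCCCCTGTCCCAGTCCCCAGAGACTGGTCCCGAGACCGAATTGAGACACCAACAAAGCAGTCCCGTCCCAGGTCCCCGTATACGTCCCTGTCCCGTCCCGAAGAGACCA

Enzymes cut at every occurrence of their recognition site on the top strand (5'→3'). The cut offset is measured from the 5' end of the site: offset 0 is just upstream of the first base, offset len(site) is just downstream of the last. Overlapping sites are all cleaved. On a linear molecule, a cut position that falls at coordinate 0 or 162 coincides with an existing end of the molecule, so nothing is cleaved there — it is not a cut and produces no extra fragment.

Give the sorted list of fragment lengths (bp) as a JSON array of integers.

Scan for sites:
  YnoIII (GTCCC, off=0): starts [43, 51, 59, 65, 79, 112, 117, 124, 136, 142, 147] → cuts [43, 51, 59, 65, 79, 112, 117, 124, 136, 142, 147]
  LmaX (GAGAC, off=0): starts [17, 38, 72, 84, 95, 155] → cuts [17, 38, 72, 84, 95, 155]

Pooled cuts: [17, 38, 43, 51, 59, 65, 72, 79, 84, 95, 112, 117, 124, 136, 142, 147, 155]

Fragments:
  [0,17): 17 bp
  [17,38): 21 bp
  [38,43): 5 bp
  [43,51): 8 bp
  [51,59): 8 bp
  [59,65): 6 bp
  [65,72): 7 bp
  [72,79): 7 bp
  [79,84): 5 bp
  [84,95): 11 bp
  [95,112): 17 bp
  [112,117): 5 bp
  [117,124): 7 bp
  [124,136): 12 bp
  [136,142): 6 bp
  [142,147): 5 bp
  [147,155): 8 bp
  [155,162): 7 bp

[5,5,5,5,6,6,7,7,7,7,8,8,8,11,12,17,17,21]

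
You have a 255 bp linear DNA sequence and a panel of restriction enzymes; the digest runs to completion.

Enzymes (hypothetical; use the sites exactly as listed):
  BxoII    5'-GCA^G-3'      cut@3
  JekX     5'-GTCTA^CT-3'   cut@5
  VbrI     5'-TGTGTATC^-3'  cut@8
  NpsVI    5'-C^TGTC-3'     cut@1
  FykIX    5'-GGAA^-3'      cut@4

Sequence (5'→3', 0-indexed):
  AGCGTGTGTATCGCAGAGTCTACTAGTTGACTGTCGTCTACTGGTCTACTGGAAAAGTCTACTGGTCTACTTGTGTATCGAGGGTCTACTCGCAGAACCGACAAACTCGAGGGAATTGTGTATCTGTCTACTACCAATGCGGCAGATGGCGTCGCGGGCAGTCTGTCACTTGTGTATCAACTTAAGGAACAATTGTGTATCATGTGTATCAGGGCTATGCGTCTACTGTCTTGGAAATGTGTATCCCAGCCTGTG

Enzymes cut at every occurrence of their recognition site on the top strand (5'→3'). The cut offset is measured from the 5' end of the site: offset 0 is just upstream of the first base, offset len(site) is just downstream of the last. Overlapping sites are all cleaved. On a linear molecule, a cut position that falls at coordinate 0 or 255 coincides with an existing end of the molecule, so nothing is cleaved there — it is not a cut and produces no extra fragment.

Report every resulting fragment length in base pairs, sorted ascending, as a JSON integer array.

Scan for sites:
  BxoII GCAG/3: at [12, 91, 141, 157] ⇒ [15, 94, 144, 160]
  JekX GTCTACT/5: at [17, 35, 43, 56, 64, 83, 125, 220] ⇒ [22, 40, 48, 61, 69, 88, 130, 225]
  VbrI TGTGTATC/8: at [4, 71, 116, 170, 193, 202, 237] ⇒ [12, 79, 124, 178, 201, 210, 245]
  NpsVI CTGTC/1: at [30, 123, 162, 225] ⇒ [31, 124, 163, 226]
  FykIX GGAA/4: at [50, 111, 185, 232] ⇒ [54, 115, 189, 236]

All cut coordinates (distinct, sorted): [12, 15, 22, 31, 40, 48, 54, 61, 69, 79, 88, 94, 115, 124, 130, 144, 160, 163, 178, 189, 201, 210, 225, 226, 236, 245]

Fragment lengths:
  [0,12): 12 bp
  [12,15): 3 bp
  [15,22): 7 bp
  [22,31): 9 bp
  [31,40): 9 bp
  [40,48): 8 bp
  [48,54): 6 bp
  [54,61): 7 bp
  [61,69): 8 bp
  [69,79): 10 bp
  [79,88): 9 bp
  [88,94): 6 bp
  [94,115): 21 bp
  [115,124): 9 bp
  [124,130): 6 bp
  [130,144): 14 bp
  [144,160): 16 bp
  [160,163): 3 bp
  [163,178): 15 bp
  [178,189): 11 bp
  [189,201): 12 bp
  [201,210): 9 bp
  [210,225): 15 bp
  [225,226): 1 bp
  [226,236): 10 bp
  [236,245): 9 bp
  [245,255): 10 bp

[1,3,3,6,6,6,7,7,8,8,9,9,9,9,9,9,10,10,10,11,12,12,14,15,15,16,21]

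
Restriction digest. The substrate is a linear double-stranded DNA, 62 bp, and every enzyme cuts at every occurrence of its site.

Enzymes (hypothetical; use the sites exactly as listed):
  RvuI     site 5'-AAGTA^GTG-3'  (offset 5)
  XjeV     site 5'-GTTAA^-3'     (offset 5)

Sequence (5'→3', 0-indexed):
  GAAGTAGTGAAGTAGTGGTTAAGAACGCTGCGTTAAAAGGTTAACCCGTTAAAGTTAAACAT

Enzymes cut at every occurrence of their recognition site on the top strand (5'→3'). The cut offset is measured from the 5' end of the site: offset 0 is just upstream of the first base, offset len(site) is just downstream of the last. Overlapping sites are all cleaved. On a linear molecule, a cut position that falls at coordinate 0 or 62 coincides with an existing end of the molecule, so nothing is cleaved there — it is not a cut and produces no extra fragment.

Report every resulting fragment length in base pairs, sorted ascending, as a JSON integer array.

Site scan:
  RvuI (AAGTAGTG, off=5): starts [1, 9] → cuts [6, 14]
  XjeV (GTTAA, off=5): starts [17, 31, 39, 47, 53] → cuts [22, 36, 44, 52, 58]

All cut coordinates (distinct, sorted): [6, 14, 22, 36, 44, 52, 58]

Fragments:
  [0,6): 6 bp
  [6,14): 8 bp
  [14,22): 8 bp
  [22,36): 14 bp
  [36,44): 8 bp
  [44,52): 8 bp
  [52,58): 6 bp
  [58,62): 4 bp

[4,6,6,8,8,8,8,14]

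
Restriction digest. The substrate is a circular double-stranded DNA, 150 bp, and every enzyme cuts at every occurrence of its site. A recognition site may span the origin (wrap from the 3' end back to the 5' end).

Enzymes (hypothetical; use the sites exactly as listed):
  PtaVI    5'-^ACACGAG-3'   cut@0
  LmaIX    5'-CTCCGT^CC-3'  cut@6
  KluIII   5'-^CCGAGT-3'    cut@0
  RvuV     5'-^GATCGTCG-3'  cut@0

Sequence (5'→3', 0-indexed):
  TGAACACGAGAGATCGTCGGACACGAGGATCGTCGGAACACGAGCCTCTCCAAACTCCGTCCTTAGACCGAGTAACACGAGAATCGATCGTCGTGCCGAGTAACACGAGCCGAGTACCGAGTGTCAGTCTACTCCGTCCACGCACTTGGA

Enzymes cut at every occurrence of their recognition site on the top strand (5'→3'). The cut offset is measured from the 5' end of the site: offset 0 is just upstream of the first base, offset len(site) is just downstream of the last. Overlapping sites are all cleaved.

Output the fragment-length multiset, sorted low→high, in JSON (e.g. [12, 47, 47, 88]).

[7,7,7,7,7,7,8,9,10,10,11,16,21,23]

Per-enzyme occurrences:
  PtaVI (ACACGAG, off=0): starts [3, 20, 37, 74, 102] → cuts [3, 20, 37, 74, 102]
  LmaIX (CTCCGTCC, off=6): starts [54, 131] → cuts [60, 137]
  KluIII (CCGAGT, off=0): starts [67, 95, 109, 116] → cuts [67, 95, 109, 116]
  RvuV (GATCGTCG, off=0): starts [11, 27, 85] → cuts [11, 27, 85]

All cut coordinates (distinct, sorted): [3, 11, 20, 27, 37, 60, 67, 74, 85, 95, 102, 109, 116, 137]

Fragment lengths:
  3→11: 8 bp
  11→20: 9 bp
  20→27: 7 bp
  27→37: 10 bp
  37→60: 23 bp
  60→67: 7 bp
  67→74: 7 bp
  74→85: 11 bp
  85→95: 10 bp
  95→102: 7 bp
  102→109: 7 bp
  109→116: 7 bp
  116→137: 21 bp
  137→3 (wrap): 150-137+3 = 16 bp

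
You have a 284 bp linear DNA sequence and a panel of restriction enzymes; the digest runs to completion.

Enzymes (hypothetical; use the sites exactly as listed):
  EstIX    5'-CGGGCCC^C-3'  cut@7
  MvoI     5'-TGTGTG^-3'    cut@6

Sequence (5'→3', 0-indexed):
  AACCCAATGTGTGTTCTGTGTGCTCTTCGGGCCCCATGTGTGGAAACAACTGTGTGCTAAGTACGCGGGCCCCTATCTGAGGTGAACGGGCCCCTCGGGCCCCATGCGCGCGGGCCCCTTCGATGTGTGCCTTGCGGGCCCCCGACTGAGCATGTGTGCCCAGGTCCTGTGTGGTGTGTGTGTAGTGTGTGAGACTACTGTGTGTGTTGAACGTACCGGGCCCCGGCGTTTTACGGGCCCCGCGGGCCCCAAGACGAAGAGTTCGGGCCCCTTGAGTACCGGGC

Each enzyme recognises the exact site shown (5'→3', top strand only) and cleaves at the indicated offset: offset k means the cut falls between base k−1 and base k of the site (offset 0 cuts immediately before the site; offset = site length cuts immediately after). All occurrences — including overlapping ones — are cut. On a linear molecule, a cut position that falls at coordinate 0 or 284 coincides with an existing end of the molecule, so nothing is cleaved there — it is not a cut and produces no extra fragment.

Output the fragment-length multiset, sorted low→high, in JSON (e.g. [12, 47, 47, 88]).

[2,2,7,8,9,9,9,9,12,12,12,13,13,14,14,15,15,16,17,17,17,21,21]

Per-enzyme occurrences:
  EstIX CGGGCCCC/7: at [27, 65, 86, 95, 110, 134, 216, 233, 242, 263] ⇒ [34, 72, 93, 102, 117, 141, 223, 240, 249, 270]
  MvoI TGTGTG/6: at [7, 16, 36, 50, 123, 152, 167, 174, 176, 185, 198, 200] ⇒ [13, 22, 42, 56, 129, 158, 173, 180, 182, 191, 204, 206]

Pooled cuts: [13, 22, 34, 42, 56, 72, 93, 102, 117, 129, 141, 158, 173, 180, 182, 191, 204, 206, 223, 240, 249, 270]

Fragments:
  [0,13): 13 bp
  [13,22): 9 bp
  [22,34): 12 bp
  [34,42): 8 bp
  [42,56): 14 bp
  [56,72): 16 bp
  [72,93): 21 bp
  [93,102): 9 bp
  [102,117): 15 bp
  [117,129): 12 bp
  [129,141): 12 bp
  [141,158): 17 bp
  [158,173): 15 bp
  [173,180): 7 bp
  [180,182): 2 bp
  [182,191): 9 bp
  [191,204): 13 bp
  [204,206): 2 bp
  [206,223): 17 bp
  [223,240): 17 bp
  [240,249): 9 bp
  [249,270): 21 bp
  [270,284): 14 bp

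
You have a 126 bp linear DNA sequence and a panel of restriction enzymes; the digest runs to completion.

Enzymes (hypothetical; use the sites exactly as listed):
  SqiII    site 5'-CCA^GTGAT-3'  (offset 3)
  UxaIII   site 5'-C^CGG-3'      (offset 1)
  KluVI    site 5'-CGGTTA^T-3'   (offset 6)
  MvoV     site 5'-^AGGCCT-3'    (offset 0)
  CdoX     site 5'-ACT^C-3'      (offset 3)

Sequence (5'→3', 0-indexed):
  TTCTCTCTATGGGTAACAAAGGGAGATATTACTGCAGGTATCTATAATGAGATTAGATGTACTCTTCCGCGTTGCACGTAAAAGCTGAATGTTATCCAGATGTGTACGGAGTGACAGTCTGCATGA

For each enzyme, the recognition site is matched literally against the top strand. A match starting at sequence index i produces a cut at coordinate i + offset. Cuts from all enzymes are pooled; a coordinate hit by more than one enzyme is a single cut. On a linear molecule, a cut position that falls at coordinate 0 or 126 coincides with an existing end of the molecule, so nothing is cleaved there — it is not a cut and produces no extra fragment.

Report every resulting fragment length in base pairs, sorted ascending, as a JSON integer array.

[63,63]

Scan for sites:
  SqiII (CCAGTGAT, off=3): no sites
  UxaIII (CCGG, off=1): no sites
  KluVI (CGGTTAT, off=6): no sites
  MvoV (AGGCCT, off=0): no sites
  CdoX ACTC/3: at [60] ⇒ [63]

All cut coordinates (distinct, sorted): [63]

Fragments:
  [0,63): 63 bp
  [63,126): 63 bp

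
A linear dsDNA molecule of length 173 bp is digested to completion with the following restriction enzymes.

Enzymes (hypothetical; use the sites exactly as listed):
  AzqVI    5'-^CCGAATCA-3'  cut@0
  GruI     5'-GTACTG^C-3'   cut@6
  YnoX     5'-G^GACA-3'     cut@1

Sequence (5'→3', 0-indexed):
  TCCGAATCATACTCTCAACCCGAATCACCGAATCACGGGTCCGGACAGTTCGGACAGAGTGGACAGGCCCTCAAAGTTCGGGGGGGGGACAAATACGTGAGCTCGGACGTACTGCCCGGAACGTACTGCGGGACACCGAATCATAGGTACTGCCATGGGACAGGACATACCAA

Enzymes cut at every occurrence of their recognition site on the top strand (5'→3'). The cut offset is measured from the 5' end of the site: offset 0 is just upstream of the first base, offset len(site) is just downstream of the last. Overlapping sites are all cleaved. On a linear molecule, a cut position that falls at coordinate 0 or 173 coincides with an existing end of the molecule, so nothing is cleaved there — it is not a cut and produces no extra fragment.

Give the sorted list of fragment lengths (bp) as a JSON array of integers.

[1,3,4,5,6,8,9,9,10,14,16,17,18,26,27]

Per-enzyme occurrences:
  AzqVI CCGAATCA/0: at [1, 19, 27, 135] ⇒ [1, 19, 27, 135]
  GruI GTACTGC/6: at [108, 122, 146] ⇒ [114, 128, 152]
  YnoX GGACA/1: at [42, 51, 60, 86, 130, 157, 162] ⇒ [43, 52, 61, 87, 131, 158, 163]

All cut coordinates (distinct, sorted): [1, 19, 27, 43, 52, 61, 87, 114, 128, 131, 135, 152, 158, 163]

Fragment lengths:
  [0,1): 1 bp
  [1,19): 18 bp
  [19,27): 8 bp
  [27,43): 16 bp
  [43,52): 9 bp
  [52,61): 9 bp
  [61,87): 26 bp
  [87,114): 27 bp
  [114,128): 14 bp
  [128,131): 3 bp
  [131,135): 4 bp
  [135,152): 17 bp
  [152,158): 6 bp
  [158,163): 5 bp
  [163,173): 10 bp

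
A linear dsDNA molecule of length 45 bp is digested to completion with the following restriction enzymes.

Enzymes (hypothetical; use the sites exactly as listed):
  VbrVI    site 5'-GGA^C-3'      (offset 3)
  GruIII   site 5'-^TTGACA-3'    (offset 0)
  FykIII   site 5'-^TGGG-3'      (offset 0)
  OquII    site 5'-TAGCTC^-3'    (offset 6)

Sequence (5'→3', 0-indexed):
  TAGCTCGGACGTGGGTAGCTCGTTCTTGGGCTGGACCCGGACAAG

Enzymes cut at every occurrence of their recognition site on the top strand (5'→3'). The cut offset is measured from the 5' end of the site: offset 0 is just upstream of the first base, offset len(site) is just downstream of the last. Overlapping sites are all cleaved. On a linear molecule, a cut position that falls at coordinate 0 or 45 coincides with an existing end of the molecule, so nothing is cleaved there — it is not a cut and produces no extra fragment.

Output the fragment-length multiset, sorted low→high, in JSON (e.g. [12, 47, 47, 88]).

[2,3,4,5,6,6,9,10]

Scan for sites:
  VbrVI (GGAC, off=3): starts [6, 32, 38] → cuts [9, 35, 41]
  GruIII (TTGACA, off=0): no sites
  FykIII (TGGG, off=0): starts [11, 26] → cuts [11, 26]
  OquII (TAGCTC, off=6): starts [0, 15] → cuts [6, 21]

Pooled cuts: [6, 9, 11, 21, 26, 35, 41]

Fragments:
  [0,6): 6 bp
  [6,9): 3 bp
  [9,11): 2 bp
  [11,21): 10 bp
  [21,26): 5 bp
  [26,35): 9 bp
  [35,41): 6 bp
  [41,45): 4 bp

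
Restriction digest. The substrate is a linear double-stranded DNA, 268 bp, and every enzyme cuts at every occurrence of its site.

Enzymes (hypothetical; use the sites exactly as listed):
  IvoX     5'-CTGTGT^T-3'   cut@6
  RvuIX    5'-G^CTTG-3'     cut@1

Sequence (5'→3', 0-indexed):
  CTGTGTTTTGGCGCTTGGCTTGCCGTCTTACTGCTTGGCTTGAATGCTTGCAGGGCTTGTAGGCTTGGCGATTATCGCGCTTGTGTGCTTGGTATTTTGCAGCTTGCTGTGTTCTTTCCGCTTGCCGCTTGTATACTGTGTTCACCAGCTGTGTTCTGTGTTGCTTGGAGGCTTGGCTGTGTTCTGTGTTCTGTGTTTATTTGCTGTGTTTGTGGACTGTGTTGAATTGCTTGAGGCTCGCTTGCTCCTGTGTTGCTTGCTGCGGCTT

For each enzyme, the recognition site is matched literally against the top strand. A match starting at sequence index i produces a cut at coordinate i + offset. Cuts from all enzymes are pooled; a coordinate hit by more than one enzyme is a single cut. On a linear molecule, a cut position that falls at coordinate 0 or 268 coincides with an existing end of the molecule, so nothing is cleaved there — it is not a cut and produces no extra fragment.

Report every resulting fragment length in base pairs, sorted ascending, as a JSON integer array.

[2,2,5,5,6,7,7,7,7,7,7,8,8,8,8,8,9,10,11,11,13,13,13,13,13,14,15,15,16]

Site scan:
  IvoX CTGTGTT/6: at [0, 106, 135, 148, 155, 176, 183, 190, 203, 216, 247] ⇒ [6, 112, 141, 154, 161, 182, 189, 196, 209, 222, 253]
  RvuIX GCTTG/1: at [12, 17, 32, 37, 45, 54, 62, 78, 86, 101, 119, 126, 162, 170, 228, 239, 254] ⇒ [13, 18, 33, 38, 46, 55, 63, 79, 87, 102, 120, 127, 163, 171, 229, 240, 255]

Pooled cuts: [6, 13, 18, 33, 38, 46, 55, 63, 79, 87, 102, 112, 120, 127, 141, 154, 161, 163, 171, 182, 189, 196, 209, 222, 229, 240, 253, 255]

Fragment lengths:
  [0,6): 6 bp
  [6,13): 7 bp
  [13,18): 5 bp
  [18,33): 15 bp
  [33,38): 5 bp
  [38,46): 8 bp
  [46,55): 9 bp
  [55,63): 8 bp
  [63,79): 16 bp
  [79,87): 8 bp
  [87,102): 15 bp
  [102,112): 10 bp
  [112,120): 8 bp
  [120,127): 7 bp
  [127,141): 14 bp
  [141,154): 13 bp
  [154,161): 7 bp
  [161,163): 2 bp
  [163,171): 8 bp
  [171,182): 11 bp
  [182,189): 7 bp
  [189,196): 7 bp
  [196,209): 13 bp
  [209,222): 13 bp
  [222,229): 7 bp
  [229,240): 11 bp
  [240,253): 13 bp
  [253,255): 2 bp
  [255,268): 13 bp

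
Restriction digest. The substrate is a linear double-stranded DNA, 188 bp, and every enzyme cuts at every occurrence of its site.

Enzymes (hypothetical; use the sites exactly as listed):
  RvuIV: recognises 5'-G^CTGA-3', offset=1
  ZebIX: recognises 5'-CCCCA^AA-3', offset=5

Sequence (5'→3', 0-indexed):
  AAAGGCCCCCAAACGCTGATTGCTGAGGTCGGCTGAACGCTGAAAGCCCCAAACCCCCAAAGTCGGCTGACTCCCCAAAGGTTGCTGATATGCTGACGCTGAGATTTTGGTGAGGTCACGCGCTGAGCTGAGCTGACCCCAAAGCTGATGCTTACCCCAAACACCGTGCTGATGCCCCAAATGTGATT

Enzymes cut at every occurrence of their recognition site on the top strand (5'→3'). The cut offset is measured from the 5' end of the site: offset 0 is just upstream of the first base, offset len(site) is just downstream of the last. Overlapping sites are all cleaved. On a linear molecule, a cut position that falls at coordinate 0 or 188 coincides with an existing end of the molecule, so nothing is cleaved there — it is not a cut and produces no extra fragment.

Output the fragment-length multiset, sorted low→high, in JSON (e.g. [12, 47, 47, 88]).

[3,4,5,5,6,7,7,7,7,8,8,9,9,9,10,11,11,11,12,15,24]

Per-enzyme occurrences:
  RvuIV GCTGA/1: at [14, 21, 31, 38, 65, 83, 91, 97, 121, 126, 131, 143, 167] ⇒ [15, 22, 32, 39, 66, 84, 92, 98, 122, 127, 132, 144, 168]
  ZebIX CCCCAAA/5: at [6, 46, 54, 72, 136, 154, 174] ⇒ [11, 51, 59, 77, 141, 159, 179]

All cut coordinates (distinct, sorted): [11, 15, 22, 32, 39, 51, 59, 66, 77, 84, 92, 98, 122, 127, 132, 141, 144, 159, 168, 179]

Fragment lengths:
  [0,11): 11 bp
  [11,15): 4 bp
  [15,22): 7 bp
  [22,32): 10 bp
  [32,39): 7 bp
  [39,51): 12 bp
  [51,59): 8 bp
  [59,66): 7 bp
  [66,77): 11 bp
  [77,84): 7 bp
  [84,92): 8 bp
  [92,98): 6 bp
  [98,122): 24 bp
  [122,127): 5 bp
  [127,132): 5 bp
  [132,141): 9 bp
  [141,144): 3 bp
  [144,159): 15 bp
  [159,168): 9 bp
  [168,179): 11 bp
  [179,188): 9 bp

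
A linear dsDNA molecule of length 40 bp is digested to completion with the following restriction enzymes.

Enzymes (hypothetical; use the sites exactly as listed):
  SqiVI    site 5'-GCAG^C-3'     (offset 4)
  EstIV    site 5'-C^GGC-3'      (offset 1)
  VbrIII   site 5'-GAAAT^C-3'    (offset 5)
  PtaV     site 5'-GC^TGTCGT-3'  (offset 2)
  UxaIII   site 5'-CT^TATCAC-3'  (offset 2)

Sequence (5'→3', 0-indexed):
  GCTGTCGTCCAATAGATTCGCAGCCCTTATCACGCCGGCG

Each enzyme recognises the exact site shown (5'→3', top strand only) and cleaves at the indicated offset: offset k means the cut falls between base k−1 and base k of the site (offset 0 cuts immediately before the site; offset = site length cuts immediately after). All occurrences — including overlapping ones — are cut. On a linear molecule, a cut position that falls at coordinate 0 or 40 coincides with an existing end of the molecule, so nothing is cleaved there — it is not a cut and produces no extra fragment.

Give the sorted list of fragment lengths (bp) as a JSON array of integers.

[2,4,4,9,21]

Scan for sites:
  SqiVI GCAGC/4: at [19] ⇒ [23]
  EstIV CGGC/1: at [35] ⇒ [36]
  VbrIII (GAAATC, off=5): no sites
  PtaV GCTGTCGT/2: at [0] ⇒ [2]
  UxaIII CTTATCAC/2: at [25] ⇒ [27]

All cut coordinates (distinct, sorted): [2, 23, 27, 36]

Fragment lengths:
  [0,2): 2 bp
  [2,23): 21 bp
  [23,27): 4 bp
  [27,36): 9 bp
  [36,40): 4 bp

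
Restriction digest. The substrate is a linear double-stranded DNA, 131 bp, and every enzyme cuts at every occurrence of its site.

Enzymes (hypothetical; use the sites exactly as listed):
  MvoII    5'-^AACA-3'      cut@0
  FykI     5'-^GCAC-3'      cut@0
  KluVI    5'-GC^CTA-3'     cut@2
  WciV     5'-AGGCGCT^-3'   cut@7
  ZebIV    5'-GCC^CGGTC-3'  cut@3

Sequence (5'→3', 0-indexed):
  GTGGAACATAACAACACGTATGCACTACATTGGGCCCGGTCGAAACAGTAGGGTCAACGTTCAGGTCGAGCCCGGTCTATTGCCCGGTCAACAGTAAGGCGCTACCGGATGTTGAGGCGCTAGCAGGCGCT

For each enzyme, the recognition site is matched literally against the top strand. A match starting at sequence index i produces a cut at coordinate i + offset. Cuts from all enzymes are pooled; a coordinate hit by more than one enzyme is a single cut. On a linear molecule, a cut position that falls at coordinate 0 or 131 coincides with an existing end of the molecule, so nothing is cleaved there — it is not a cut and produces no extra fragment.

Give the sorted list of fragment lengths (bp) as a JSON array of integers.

Per-enzyme occurrences:
  MvoII (AACA, off=0): starts [4, 9, 12, 43, 89] → cuts [4, 9, 12, 43, 89]
  FykI (GCAC, off=0): starts [21] → cuts [21]
  KluVI (GCCTA, off=2): no sites
  WciV (AGGCGCT, off=7): starts [96, 114, 124] → cuts [103, 121] (position 131 is a terminus of the linear molecule — no cut)
  ZebIV (GCCCGGTC, off=3): starts [33, 69, 81] → cuts [36, 72, 84]

All cut coordinates (distinct, sorted): [4, 9, 12, 21, 36, 43, 72, 84, 89, 103, 121]

Fragment lengths:
  [0,4): 4 bp
  [4,9): 5 bp
  [9,12): 3 bp
  [12,21): 9 bp
  [21,36): 15 bp
  [36,43): 7 bp
  [43,72): 29 bp
  [72,84): 12 bp
  [84,89): 5 bp
  [89,103): 14 bp
  [103,121): 18 bp
  [121,131): 10 bp

[3,4,5,5,7,9,10,12,14,15,18,29]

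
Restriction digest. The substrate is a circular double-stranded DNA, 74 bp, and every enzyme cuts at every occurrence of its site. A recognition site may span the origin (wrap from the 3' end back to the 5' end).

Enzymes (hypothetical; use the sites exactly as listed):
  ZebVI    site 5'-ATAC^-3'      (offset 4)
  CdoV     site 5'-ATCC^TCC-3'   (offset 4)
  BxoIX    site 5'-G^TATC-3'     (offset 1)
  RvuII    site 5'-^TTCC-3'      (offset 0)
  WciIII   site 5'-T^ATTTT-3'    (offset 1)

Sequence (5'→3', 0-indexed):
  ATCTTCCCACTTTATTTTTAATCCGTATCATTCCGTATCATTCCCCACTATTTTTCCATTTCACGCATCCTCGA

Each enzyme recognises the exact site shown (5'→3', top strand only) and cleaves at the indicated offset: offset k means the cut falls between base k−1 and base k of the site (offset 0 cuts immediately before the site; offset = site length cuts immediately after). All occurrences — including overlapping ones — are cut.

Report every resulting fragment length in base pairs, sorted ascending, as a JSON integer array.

Per-enzyme occurrences:
  ZebVI (ATAC, off=4): no sites
  CdoV (ATCCTCC, off=4): no sites
  BxoIX (GTATC, off=1): starts [24, 34] → cuts [25, 35]
  RvuII (TTCC, off=0): starts [3, 30, 40, 53] → cuts [3, 30, 40, 53]
  WciIII (TATTTT, off=1): starts [12, 48] → cuts [13, 49]

Pooled cuts: [3, 13, 25, 30, 35, 40, 49, 53]

Fragments:
  3→13: 10 bp
  13→25: 12 bp
  25→30: 5 bp
  30→35: 5 bp
  35→40: 5 bp
  40→49: 9 bp
  49→53: 4 bp
  53→3 (wrap): 74-53+3 = 24 bp

[4,5,5,5,9,10,12,24]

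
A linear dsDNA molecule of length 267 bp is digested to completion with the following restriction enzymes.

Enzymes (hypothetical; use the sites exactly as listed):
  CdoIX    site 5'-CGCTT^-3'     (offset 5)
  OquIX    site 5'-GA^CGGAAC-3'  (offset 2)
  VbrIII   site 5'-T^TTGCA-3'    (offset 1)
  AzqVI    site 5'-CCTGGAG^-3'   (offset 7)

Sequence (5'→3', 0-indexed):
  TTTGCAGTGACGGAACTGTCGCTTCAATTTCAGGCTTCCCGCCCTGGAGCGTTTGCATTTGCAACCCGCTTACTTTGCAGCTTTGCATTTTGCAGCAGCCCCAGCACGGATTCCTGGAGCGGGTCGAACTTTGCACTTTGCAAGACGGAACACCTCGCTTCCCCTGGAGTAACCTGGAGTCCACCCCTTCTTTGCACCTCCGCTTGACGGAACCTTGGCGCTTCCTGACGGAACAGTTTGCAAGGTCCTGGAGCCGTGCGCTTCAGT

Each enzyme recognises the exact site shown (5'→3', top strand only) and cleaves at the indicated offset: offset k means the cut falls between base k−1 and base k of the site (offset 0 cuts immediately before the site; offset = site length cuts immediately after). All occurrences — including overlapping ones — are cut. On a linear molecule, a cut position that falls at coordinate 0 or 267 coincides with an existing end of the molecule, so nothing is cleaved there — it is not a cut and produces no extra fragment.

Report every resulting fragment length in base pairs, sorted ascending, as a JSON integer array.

[1,2,3,3,4,5,6,7,7,8,8,9,9,9,10,10,11,12,13,14,14,15,16,16,25,30]

Scan for sites:
  CdoIX (CGCTT, off=5): starts [19, 66, 155, 200, 218, 258] → cuts [24, 71, 160, 205, 223, 263]
  OquIX (GACGGAAC, off=2): starts [8, 143, 205, 226] → cuts [10, 145, 207, 228]
  VbrIII (TTTGCA, off=1): starts [0, 51, 57, 73, 81, 88, 129, 136, 190, 236] → cuts [1, 52, 58, 74, 82, 89, 130, 137, 191, 237]
  AzqVI (CCTGGAG, off=7): starts [42, 112, 162, 172, 246] → cuts [49, 119, 169, 179, 253]

All cut coordinates (distinct, sorted): [1, 10, 24, 49, 52, 58, 71, 74, 82, 89, 119, 130, 137, 145, 160, 169, 179, 191, 205, 207, 223, 228, 237, 253, 263]

Fragments:
  [0,1): 1 bp
  [1,10): 9 bp
  [10,24): 14 bp
  [24,49): 25 bp
  [49,52): 3 bp
  [52,58): 6 bp
  [58,71): 13 bp
  [71,74): 3 bp
  [74,82): 8 bp
  [82,89): 7 bp
  [89,119): 30 bp
  [119,130): 11 bp
  [130,137): 7 bp
  [137,145): 8 bp
  [145,160): 15 bp
  [160,169): 9 bp
  [169,179): 10 bp
  [179,191): 12 bp
  [191,205): 14 bp
  [205,207): 2 bp
  [207,223): 16 bp
  [223,228): 5 bp
  [228,237): 9 bp
  [237,253): 16 bp
  [253,263): 10 bp
  [263,267): 4 bp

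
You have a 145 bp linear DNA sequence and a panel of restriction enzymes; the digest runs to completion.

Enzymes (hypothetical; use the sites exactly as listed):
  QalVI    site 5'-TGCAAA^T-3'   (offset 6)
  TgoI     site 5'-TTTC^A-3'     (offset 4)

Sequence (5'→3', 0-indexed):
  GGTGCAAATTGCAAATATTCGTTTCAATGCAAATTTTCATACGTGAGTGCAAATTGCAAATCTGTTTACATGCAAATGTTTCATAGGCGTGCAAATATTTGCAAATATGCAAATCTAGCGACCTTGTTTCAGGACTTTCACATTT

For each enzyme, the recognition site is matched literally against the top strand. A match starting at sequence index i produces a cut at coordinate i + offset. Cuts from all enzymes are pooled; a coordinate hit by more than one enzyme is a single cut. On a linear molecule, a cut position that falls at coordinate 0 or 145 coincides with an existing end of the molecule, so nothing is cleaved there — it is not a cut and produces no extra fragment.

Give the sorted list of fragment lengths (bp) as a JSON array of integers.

Scan for sites:
  QalVI (TGCAAAT, off=6): starts [2, 9, 27, 47, 54, 70, 89, 99, 107] → cuts [8, 15, 33, 53, 60, 76, 95, 105, 113]
  TgoI (TTTCA, off=4): starts [21, 34, 78, 126, 135] → cuts [25, 38, 82, 130, 139]

All cut coordinates (distinct, sorted): [8, 15, 25, 33, 38, 53, 60, 76, 82, 95, 105, 113, 130, 139]

Fragment lengths:
  [0,8): 8 bp
  [8,15): 7 bp
  [15,25): 10 bp
  [25,33): 8 bp
  [33,38): 5 bp
  [38,53): 15 bp
  [53,60): 7 bp
  [60,76): 16 bp
  [76,82): 6 bp
  [82,95): 13 bp
  [95,105): 10 bp
  [105,113): 8 bp
  [113,130): 17 bp
  [130,139): 9 bp
  [139,145): 6 bp

[5,6,6,7,7,8,8,8,9,10,10,13,15,16,17]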